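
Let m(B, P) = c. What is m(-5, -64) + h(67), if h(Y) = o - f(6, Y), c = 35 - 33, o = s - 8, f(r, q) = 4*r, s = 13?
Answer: -17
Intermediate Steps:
o = 5 (o = 13 - 8 = 5)
c = 2
m(B, P) = 2
h(Y) = -19 (h(Y) = 5 - 4*6 = 5 - 1*24 = 5 - 24 = -19)
m(-5, -64) + h(67) = 2 - 19 = -17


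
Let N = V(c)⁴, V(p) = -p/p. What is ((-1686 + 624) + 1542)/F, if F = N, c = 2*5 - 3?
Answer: 480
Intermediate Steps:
c = 7 (c = 10 - 3 = 7)
V(p) = -1 (V(p) = -1*1 = -1)
N = 1 (N = (-1)⁴ = 1)
F = 1
((-1686 + 624) + 1542)/F = ((-1686 + 624) + 1542)/1 = (-1062 + 1542)*1 = 480*1 = 480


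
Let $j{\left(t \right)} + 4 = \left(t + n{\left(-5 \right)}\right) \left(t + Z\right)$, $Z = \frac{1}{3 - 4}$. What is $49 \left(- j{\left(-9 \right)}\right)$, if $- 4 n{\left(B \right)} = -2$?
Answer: $-3969$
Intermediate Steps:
$n{\left(B \right)} = \frac{1}{2}$ ($n{\left(B \right)} = \left(- \frac{1}{4}\right) \left(-2\right) = \frac{1}{2}$)
$Z = -1$ ($Z = \frac{1}{-1} = -1$)
$j{\left(t \right)} = -4 + \left(\frac{1}{2} + t\right) \left(-1 + t\right)$ ($j{\left(t \right)} = -4 + \left(t + \frac{1}{2}\right) \left(t - 1\right) = -4 + \left(\frac{1}{2} + t\right) \left(-1 + t\right)$)
$49 \left(- j{\left(-9 \right)}\right) = 49 \left(- (- \frac{9}{2} + \left(-9\right)^{2} - - \frac{9}{2})\right) = 49 \left(- (- \frac{9}{2} + 81 + \frac{9}{2})\right) = 49 \left(\left(-1\right) 81\right) = 49 \left(-81\right) = -3969$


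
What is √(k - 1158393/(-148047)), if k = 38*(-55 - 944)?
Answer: I*√92430706954843/49349 ≈ 194.82*I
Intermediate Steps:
k = -37962 (k = 38*(-999) = -37962)
√(k - 1158393/(-148047)) = √(-37962 - 1158393/(-148047)) = √(-37962 - 1158393*(-1/148047)) = √(-37962 + 386131/49349) = √(-1873000607/49349) = I*√92430706954843/49349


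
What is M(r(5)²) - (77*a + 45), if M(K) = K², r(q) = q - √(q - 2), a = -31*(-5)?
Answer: -11980 + (5 - √3)⁴ ≈ -11866.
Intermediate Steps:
a = 155
r(q) = q - √(-2 + q)
M(r(5)²) - (77*a + 45) = ((5 - √(-2 + 5))²)² - (77*155 + 45) = ((5 - √3)²)² - (11935 + 45) = (5 - √3)⁴ - 1*11980 = (5 - √3)⁴ - 11980 = -11980 + (5 - √3)⁴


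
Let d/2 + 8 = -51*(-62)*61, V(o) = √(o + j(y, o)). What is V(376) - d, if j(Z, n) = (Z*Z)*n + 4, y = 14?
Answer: -385748 + 2*√18519 ≈ -3.8548e+5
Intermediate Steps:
j(Z, n) = 4 + n*Z² (j(Z, n) = Z²*n + 4 = n*Z² + 4 = 4 + n*Z²)
V(o) = √(4 + 197*o) (V(o) = √(o + (4 + o*14²)) = √(o + (4 + o*196)) = √(o + (4 + 196*o)) = √(4 + 197*o))
d = 385748 (d = -16 + 2*(-51*(-62)*61) = -16 + 2*(3162*61) = -16 + 2*192882 = -16 + 385764 = 385748)
V(376) - d = √(4 + 197*376) - 1*385748 = √(4 + 74072) - 385748 = √74076 - 385748 = 2*√18519 - 385748 = -385748 + 2*√18519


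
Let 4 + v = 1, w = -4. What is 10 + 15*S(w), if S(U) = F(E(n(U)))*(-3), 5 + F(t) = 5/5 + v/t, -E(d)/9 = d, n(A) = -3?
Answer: 195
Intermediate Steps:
v = -3 (v = -4 + 1 = -3)
E(d) = -9*d
F(t) = -4 - 3/t (F(t) = -5 + (5/5 - 3/t) = -5 + (5*(1/5) - 3/t) = -5 + (1 - 3/t) = -4 - 3/t)
S(U) = 37/3 (S(U) = (-4 - 3/((-9*(-3))))*(-3) = (-4 - 3/27)*(-3) = (-4 - 3*1/27)*(-3) = (-4 - 1/9)*(-3) = -37/9*(-3) = 37/3)
10 + 15*S(w) = 10 + 15*(37/3) = 10 + 185 = 195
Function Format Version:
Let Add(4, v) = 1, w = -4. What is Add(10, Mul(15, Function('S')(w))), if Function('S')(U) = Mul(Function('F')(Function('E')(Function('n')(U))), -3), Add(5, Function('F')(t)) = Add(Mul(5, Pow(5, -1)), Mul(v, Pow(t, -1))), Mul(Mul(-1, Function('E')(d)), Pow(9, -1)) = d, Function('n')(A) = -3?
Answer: 195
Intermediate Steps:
v = -3 (v = Add(-4, 1) = -3)
Function('E')(d) = Mul(-9, d)
Function('F')(t) = Add(-4, Mul(-3, Pow(t, -1))) (Function('F')(t) = Add(-5, Add(Mul(5, Pow(5, -1)), Mul(-3, Pow(t, -1)))) = Add(-5, Add(Mul(5, Rational(1, 5)), Mul(-3, Pow(t, -1)))) = Add(-5, Add(1, Mul(-3, Pow(t, -1)))) = Add(-4, Mul(-3, Pow(t, -1))))
Function('S')(U) = Rational(37, 3) (Function('S')(U) = Mul(Add(-4, Mul(-3, Pow(Mul(-9, -3), -1))), -3) = Mul(Add(-4, Mul(-3, Pow(27, -1))), -3) = Mul(Add(-4, Mul(-3, Rational(1, 27))), -3) = Mul(Add(-4, Rational(-1, 9)), -3) = Mul(Rational(-37, 9), -3) = Rational(37, 3))
Add(10, Mul(15, Function('S')(w))) = Add(10, Mul(15, Rational(37, 3))) = Add(10, 185) = 195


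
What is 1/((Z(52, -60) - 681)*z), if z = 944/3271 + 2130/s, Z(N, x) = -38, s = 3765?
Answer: -821021/504325294 ≈ -0.0016280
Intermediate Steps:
z = 701426/821021 (z = 944/3271 + 2130/3765 = 944*(1/3271) + 2130*(1/3765) = 944/3271 + 142/251 = 701426/821021 ≈ 0.85433)
1/((Z(52, -60) - 681)*z) = 1/((-38 - 681)*(701426/821021)) = (821021/701426)/(-719) = -1/719*821021/701426 = -821021/504325294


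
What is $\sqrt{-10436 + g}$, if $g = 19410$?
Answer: $\sqrt{8974} \approx 94.731$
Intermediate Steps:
$\sqrt{-10436 + g} = \sqrt{-10436 + 19410} = \sqrt{8974}$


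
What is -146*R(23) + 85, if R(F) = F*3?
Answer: -9989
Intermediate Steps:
R(F) = 3*F
-146*R(23) + 85 = -438*23 + 85 = -146*69 + 85 = -10074 + 85 = -9989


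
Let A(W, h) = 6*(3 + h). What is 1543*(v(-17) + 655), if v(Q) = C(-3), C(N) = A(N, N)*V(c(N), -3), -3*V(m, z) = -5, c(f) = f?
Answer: 1010665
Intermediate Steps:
A(W, h) = 18 + 6*h
V(m, z) = 5/3 (V(m, z) = -⅓*(-5) = 5/3)
C(N) = 30 + 10*N (C(N) = (18 + 6*N)*(5/3) = 30 + 10*N)
v(Q) = 0 (v(Q) = 30 + 10*(-3) = 30 - 30 = 0)
1543*(v(-17) + 655) = 1543*(0 + 655) = 1543*655 = 1010665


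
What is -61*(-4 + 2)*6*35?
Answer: 25620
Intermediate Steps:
-61*(-4 + 2)*6*35 = -61*(-2*6)*35 = -(-732)*35 = -61*(-420) = 25620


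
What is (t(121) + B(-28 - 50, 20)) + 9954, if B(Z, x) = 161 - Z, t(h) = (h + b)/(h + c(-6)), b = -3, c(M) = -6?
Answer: 1172313/115 ≈ 10194.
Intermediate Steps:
t(h) = (-3 + h)/(-6 + h) (t(h) = (h - 3)/(h - 6) = (-3 + h)/(-6 + h))
(t(121) + B(-28 - 50, 20)) + 9954 = ((-3 + 121)/(-6 + 121) + (161 - (-28 - 50))) + 9954 = (118/115 + (161 - 1*(-78))) + 9954 = ((1/115)*118 + (161 + 78)) + 9954 = (118/115 + 239) + 9954 = 27603/115 + 9954 = 1172313/115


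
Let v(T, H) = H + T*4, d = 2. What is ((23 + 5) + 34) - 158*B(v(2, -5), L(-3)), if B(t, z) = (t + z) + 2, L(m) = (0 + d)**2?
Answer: -1360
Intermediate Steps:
v(T, H) = H + 4*T
L(m) = 4 (L(m) = (0 + 2)**2 = 2**2 = 4)
B(t, z) = 2 + t + z
((23 + 5) + 34) - 158*B(v(2, -5), L(-3)) = ((23 + 5) + 34) - 158*(2 + (-5 + 4*2) + 4) = (28 + 34) - 158*(2 + (-5 + 8) + 4) = 62 - 158*(2 + 3 + 4) = 62 - 158*9 = 62 - 1422 = -1360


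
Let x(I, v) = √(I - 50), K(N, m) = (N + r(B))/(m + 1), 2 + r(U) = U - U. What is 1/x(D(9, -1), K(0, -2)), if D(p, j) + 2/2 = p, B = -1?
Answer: -I*√42/42 ≈ -0.1543*I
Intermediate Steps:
D(p, j) = -1 + p
r(U) = -2 (r(U) = -2 + (U - U) = -2 + 0 = -2)
K(N, m) = (-2 + N)/(1 + m) (K(N, m) = (N - 2)/(m + 1) = (-2 + N)/(1 + m))
x(I, v) = √(-50 + I)
1/x(D(9, -1), K(0, -2)) = 1/(√(-50 + (-1 + 9))) = 1/(√(-50 + 8)) = 1/(√(-42)) = 1/(I*√42) = -I*√42/42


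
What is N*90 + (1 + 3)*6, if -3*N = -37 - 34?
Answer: 2154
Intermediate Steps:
N = 71/3 (N = -(-37 - 34)/3 = -⅓*(-71) = 71/3 ≈ 23.667)
N*90 + (1 + 3)*6 = (71/3)*90 + (1 + 3)*6 = 2130 + 4*6 = 2130 + 24 = 2154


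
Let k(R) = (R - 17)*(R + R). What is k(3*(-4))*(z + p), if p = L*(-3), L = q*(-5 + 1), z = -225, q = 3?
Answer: -131544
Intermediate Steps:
L = -12 (L = 3*(-5 + 1) = 3*(-4) = -12)
k(R) = 2*R*(-17 + R) (k(R) = (-17 + R)*(2*R) = 2*R*(-17 + R))
p = 36 (p = -12*(-3) = 36)
k(3*(-4))*(z + p) = (2*(3*(-4))*(-17 + 3*(-4)))*(-225 + 36) = (2*(-12)*(-17 - 12))*(-189) = (2*(-12)*(-29))*(-189) = 696*(-189) = -131544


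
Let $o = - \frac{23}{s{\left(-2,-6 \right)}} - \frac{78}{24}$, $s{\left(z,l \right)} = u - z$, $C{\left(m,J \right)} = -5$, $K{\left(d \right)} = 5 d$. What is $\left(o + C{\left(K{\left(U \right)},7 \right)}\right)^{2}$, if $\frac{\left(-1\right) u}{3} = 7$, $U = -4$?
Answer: $\frac{286225}{5776} \approx 49.554$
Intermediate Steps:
$u = -21$ ($u = \left(-3\right) 7 = -21$)
$s{\left(z,l \right)} = -21 - z$
$o = - \frac{155}{76}$ ($o = - \frac{23}{-21 - -2} - \frac{78}{24} = - \frac{23}{-21 + 2} - \frac{13}{4} = - \frac{23}{-19} - \frac{13}{4} = \left(-23\right) \left(- \frac{1}{19}\right) - \frac{13}{4} = \frac{23}{19} - \frac{13}{4} = - \frac{155}{76} \approx -2.0395$)
$\left(o + C{\left(K{\left(U \right)},7 \right)}\right)^{2} = \left(- \frac{155}{76} - 5\right)^{2} = \left(- \frac{535}{76}\right)^{2} = \frac{286225}{5776}$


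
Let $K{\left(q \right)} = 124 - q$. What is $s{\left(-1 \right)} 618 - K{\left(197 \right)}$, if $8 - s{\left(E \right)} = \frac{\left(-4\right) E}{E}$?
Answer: $7489$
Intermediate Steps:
$s{\left(E \right)} = 12$ ($s{\left(E \right)} = 8 - \frac{\left(-4\right) E}{E} = 8 - -4 = 8 + 4 = 12$)
$s{\left(-1 \right)} 618 - K{\left(197 \right)} = 12 \cdot 618 - \left(124 - 197\right) = 7416 - \left(124 - 197\right) = 7416 - -73 = 7416 + 73 = 7489$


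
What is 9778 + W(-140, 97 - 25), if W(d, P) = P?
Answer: 9850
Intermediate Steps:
9778 + W(-140, 97 - 25) = 9778 + (97 - 25) = 9778 + 72 = 9850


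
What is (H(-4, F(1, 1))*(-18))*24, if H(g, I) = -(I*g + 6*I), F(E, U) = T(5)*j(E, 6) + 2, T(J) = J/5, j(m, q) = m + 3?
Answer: 5184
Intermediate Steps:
j(m, q) = 3 + m
T(J) = J/5 (T(J) = J*(⅕) = J/5)
F(E, U) = 5 + E (F(E, U) = ((⅕)*5)*(3 + E) + 2 = 1*(3 + E) + 2 = (3 + E) + 2 = 5 + E)
H(g, I) = -6*I - I*g (H(g, I) = -(6*I + I*g) = -6*I - I*g)
(H(-4, F(1, 1))*(-18))*24 = (-(5 + 1)*(6 - 4)*(-18))*24 = (-1*6*2*(-18))*24 = -12*(-18)*24 = 216*24 = 5184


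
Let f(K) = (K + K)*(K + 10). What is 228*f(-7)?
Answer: -9576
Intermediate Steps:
f(K) = 2*K*(10 + K) (f(K) = (2*K)*(10 + K) = 2*K*(10 + K))
228*f(-7) = 228*(2*(-7)*(10 - 7)) = 228*(2*(-7)*3) = 228*(-42) = -9576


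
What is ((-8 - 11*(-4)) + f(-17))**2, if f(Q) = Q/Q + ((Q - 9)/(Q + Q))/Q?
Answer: 114062400/83521 ≈ 1365.7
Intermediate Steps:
f(Q) = 1 + (-9 + Q)/(2*Q**2) (f(Q) = 1 + ((-9 + Q)/((2*Q)))/Q = 1 + ((-9 + Q)*(1/(2*Q)))/Q = 1 + ((-9 + Q)/(2*Q))/Q = 1 + (-9 + Q)/(2*Q**2))
((-8 - 11*(-4)) + f(-17))**2 = ((-8 - 11*(-4)) + (1/2)*(-9 - 17 + 2*(-17)**2)/(-17)**2)**2 = ((-8 + 44) + (1/2)*(1/289)*(-9 - 17 + 2*289))**2 = (36 + (1/2)*(1/289)*(-9 - 17 + 578))**2 = (36 + (1/2)*(1/289)*552)**2 = (36 + 276/289)**2 = (10680/289)**2 = 114062400/83521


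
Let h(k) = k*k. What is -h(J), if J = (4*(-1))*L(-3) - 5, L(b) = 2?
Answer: -169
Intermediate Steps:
J = -13 (J = (4*(-1))*2 - 5 = -4*2 - 5 = -8 - 5 = -13)
h(k) = k**2
-h(J) = -1*(-13)**2 = -1*169 = -169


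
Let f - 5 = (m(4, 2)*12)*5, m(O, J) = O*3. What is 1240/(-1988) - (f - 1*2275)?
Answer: 770040/497 ≈ 1549.4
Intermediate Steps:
m(O, J) = 3*O
f = 725 (f = 5 + ((3*4)*12)*5 = 5 + (12*12)*5 = 5 + 144*5 = 5 + 720 = 725)
1240/(-1988) - (f - 1*2275) = 1240/(-1988) - (725 - 1*2275) = 1240*(-1/1988) - (725 - 2275) = -310/497 - 1*(-1550) = -310/497 + 1550 = 770040/497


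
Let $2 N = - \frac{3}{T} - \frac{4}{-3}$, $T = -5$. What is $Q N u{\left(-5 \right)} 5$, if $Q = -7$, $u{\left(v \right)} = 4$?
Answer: $- \frac{406}{3} \approx -135.33$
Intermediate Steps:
$N = \frac{29}{30}$ ($N = \frac{- \frac{3}{-5} - \frac{4}{-3}}{2} = \frac{\left(-3\right) \left(- \frac{1}{5}\right) - - \frac{4}{3}}{2} = \frac{\frac{3}{5} + \frac{4}{3}}{2} = \frac{1}{2} \cdot \frac{29}{15} = \frac{29}{30} \approx 0.96667$)
$Q N u{\left(-5 \right)} 5 = - 7 \cdot \frac{29}{30} \cdot 4 \cdot 5 = \left(-7\right) \frac{58}{15} \cdot 5 = \left(- \frac{406}{15}\right) 5 = - \frac{406}{3}$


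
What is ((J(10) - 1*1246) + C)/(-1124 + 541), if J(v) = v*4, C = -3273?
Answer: 4479/583 ≈ 7.6827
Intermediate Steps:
J(v) = 4*v
((J(10) - 1*1246) + C)/(-1124 + 541) = ((4*10 - 1*1246) - 3273)/(-1124 + 541) = ((40 - 1246) - 3273)/(-583) = (-1206 - 3273)*(-1/583) = -4479*(-1/583) = 4479/583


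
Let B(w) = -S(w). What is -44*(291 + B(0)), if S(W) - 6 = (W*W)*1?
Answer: -12540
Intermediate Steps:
S(W) = 6 + W**2 (S(W) = 6 + (W*W)*1 = 6 + W**2*1 = 6 + W**2)
B(w) = -6 - w**2 (B(w) = -(6 + w**2) = -6 - w**2)
-44*(291 + B(0)) = -44*(291 + (-6 - 1*0**2)) = -44*(291 + (-6 - 1*0)) = -44*(291 + (-6 + 0)) = -44*(291 - 6) = -44*285 = -12540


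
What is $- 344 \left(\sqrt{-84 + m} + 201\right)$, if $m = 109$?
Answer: $-70864$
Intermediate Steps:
$- 344 \left(\sqrt{-84 + m} + 201\right) = - 344 \left(\sqrt{-84 + 109} + 201\right) = - 344 \left(\sqrt{25} + 201\right) = - 344 \left(5 + 201\right) = \left(-344\right) 206 = -70864$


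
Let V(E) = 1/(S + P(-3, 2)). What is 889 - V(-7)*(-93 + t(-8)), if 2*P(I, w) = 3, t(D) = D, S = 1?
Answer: 4647/5 ≈ 929.40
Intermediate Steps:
P(I, w) = 3/2 (P(I, w) = (½)*3 = 3/2)
V(E) = ⅖ (V(E) = 1/(1 + 3/2) = 1/(5/2) = ⅖)
889 - V(-7)*(-93 + t(-8)) = 889 - 2*(-93 - 8)/5 = 889 - 2*(-101)/5 = 889 - 1*(-202/5) = 889 + 202/5 = 4647/5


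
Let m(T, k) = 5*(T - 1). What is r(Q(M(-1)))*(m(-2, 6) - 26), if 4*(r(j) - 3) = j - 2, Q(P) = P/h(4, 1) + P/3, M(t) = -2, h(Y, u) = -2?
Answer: -1271/12 ≈ -105.92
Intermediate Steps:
m(T, k) = -5 + 5*T (m(T, k) = 5*(-1 + T) = -5 + 5*T)
Q(P) = -P/6 (Q(P) = P/(-2) + P/3 = P*(-½) + P*(⅓) = -P/2 + P/3 = -P/6)
r(j) = 5/2 + j/4 (r(j) = 3 + (j - 2)/4 = 3 + (-2 + j)/4 = 3 + (-½ + j/4) = 5/2 + j/4)
r(Q(M(-1)))*(m(-2, 6) - 26) = (5/2 + (-⅙*(-2))/4)*((-5 + 5*(-2)) - 26) = (5/2 + (¼)*(⅓))*((-5 - 10) - 26) = (5/2 + 1/12)*(-15 - 26) = (31/12)*(-41) = -1271/12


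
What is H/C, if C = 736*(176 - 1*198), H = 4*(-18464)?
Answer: 1154/253 ≈ 4.5613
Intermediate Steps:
H = -73856
C = -16192 (C = 736*(176 - 198) = 736*(-22) = -16192)
H/C = -73856/(-16192) = -73856*(-1/16192) = 1154/253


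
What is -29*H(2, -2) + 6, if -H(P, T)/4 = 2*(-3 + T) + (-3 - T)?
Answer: -1270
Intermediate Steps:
H(P, T) = 36 - 4*T (H(P, T) = -4*(2*(-3 + T) + (-3 - T)) = -4*((-6 + 2*T) + (-3 - T)) = -4*(-9 + T) = 36 - 4*T)
-29*H(2, -2) + 6 = -29*(36 - 4*(-2)) + 6 = -29*(36 + 8) + 6 = -29*44 + 6 = -1276 + 6 = -1270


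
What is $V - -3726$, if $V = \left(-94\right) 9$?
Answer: $2880$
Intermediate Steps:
$V = -846$
$V - -3726 = -846 - -3726 = -846 + 3726 = 2880$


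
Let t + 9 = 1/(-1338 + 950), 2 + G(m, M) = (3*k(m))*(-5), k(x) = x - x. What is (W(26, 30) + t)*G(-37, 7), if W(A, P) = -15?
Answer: 9313/194 ≈ 48.005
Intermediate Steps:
k(x) = 0
G(m, M) = -2 (G(m, M) = -2 + (3*0)*(-5) = -2 + 0*(-5) = -2 + 0 = -2)
t = -3493/388 (t = -9 + 1/(-1338 + 950) = -9 + 1/(-388) = -9 - 1/388 = -3493/388 ≈ -9.0026)
(W(26, 30) + t)*G(-37, 7) = (-15 - 3493/388)*(-2) = -9313/388*(-2) = 9313/194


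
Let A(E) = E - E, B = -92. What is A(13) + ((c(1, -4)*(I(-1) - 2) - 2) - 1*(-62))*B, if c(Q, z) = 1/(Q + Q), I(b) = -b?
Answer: -5474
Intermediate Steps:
A(E) = 0
c(Q, z) = 1/(2*Q)
A(13) + ((c(1, -4)*(I(-1) - 2) - 2) - 1*(-62))*B = 0 + ((((½)/1)*(-1*(-1) - 2) - 2) - 1*(-62))*(-92) = 0 + ((((½)*1)*(1 - 2) - 2) + 62)*(-92) = 0 + (((½)*(-1) - 2) + 62)*(-92) = 0 + ((-½ - 2) + 62)*(-92) = 0 + (-5/2 + 62)*(-92) = 0 + (119/2)*(-92) = 0 - 5474 = -5474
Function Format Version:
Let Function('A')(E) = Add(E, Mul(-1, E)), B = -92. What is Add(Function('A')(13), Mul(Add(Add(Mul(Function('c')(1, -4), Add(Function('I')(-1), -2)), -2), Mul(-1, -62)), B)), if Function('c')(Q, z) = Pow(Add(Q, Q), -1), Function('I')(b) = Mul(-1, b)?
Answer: -5474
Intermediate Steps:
Function('A')(E) = 0
Function('c')(Q, z) = Mul(Rational(1, 2), Pow(Q, -1)) (Function('c')(Q, z) = Pow(Mul(2, Q), -1) = Mul(Rational(1, 2), Pow(Q, -1)))
Add(Function('A')(13), Mul(Add(Add(Mul(Function('c')(1, -4), Add(Function('I')(-1), -2)), -2), Mul(-1, -62)), B)) = Add(0, Mul(Add(Add(Mul(Mul(Rational(1, 2), Pow(1, -1)), Add(Mul(-1, -1), -2)), -2), Mul(-1, -62)), -92)) = Add(0, Mul(Add(Add(Mul(Mul(Rational(1, 2), 1), Add(1, -2)), -2), 62), -92)) = Add(0, Mul(Add(Add(Mul(Rational(1, 2), -1), -2), 62), -92)) = Add(0, Mul(Add(Add(Rational(-1, 2), -2), 62), -92)) = Add(0, Mul(Add(Rational(-5, 2), 62), -92)) = Add(0, Mul(Rational(119, 2), -92)) = Add(0, -5474) = -5474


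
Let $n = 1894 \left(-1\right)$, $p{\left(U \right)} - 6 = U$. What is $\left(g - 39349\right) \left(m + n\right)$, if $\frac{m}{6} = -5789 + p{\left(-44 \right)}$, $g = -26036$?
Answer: $2409829560$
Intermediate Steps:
$p{\left(U \right)} = 6 + U$
$m = -34962$ ($m = 6 \left(-5789 + \left(6 - 44\right)\right) = 6 \left(-5789 - 38\right) = 6 \left(-5827\right) = -34962$)
$n = -1894$
$\left(g - 39349\right) \left(m + n\right) = \left(-26036 - 39349\right) \left(-34962 - 1894\right) = \left(-65385\right) \left(-36856\right) = 2409829560$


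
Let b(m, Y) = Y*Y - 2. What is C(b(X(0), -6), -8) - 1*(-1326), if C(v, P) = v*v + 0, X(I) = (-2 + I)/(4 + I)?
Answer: 2482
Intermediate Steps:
X(I) = (-2 + I)/(4 + I)
b(m, Y) = -2 + Y**2 (b(m, Y) = Y**2 - 2 = -2 + Y**2)
C(v, P) = v**2 (C(v, P) = v**2 + 0 = v**2)
C(b(X(0), -6), -8) - 1*(-1326) = (-2 + (-6)**2)**2 - 1*(-1326) = (-2 + 36)**2 + 1326 = 34**2 + 1326 = 1156 + 1326 = 2482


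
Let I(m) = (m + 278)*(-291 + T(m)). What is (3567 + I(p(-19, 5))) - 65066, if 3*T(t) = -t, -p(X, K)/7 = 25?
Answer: -256391/3 ≈ -85464.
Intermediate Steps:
p(X, K) = -175 (p(X, K) = -7*25 = -175)
T(t) = -t/3 (T(t) = (-t)/3 = -t/3)
I(m) = (-291 - m/3)*(278 + m) (I(m) = (m + 278)*(-291 - m/3) = (278 + m)*(-291 - m/3) = (-291 - m/3)*(278 + m))
(3567 + I(p(-19, 5))) - 65066 = (3567 + (-80898 - 1151/3*(-175) - ⅓*(-175)²)) - 65066 = (3567 + (-80898 + 201425/3 - ⅓*30625)) - 65066 = (3567 + (-80898 + 201425/3 - 30625/3)) - 65066 = (3567 - 71894/3) - 65066 = -61193/3 - 65066 = -256391/3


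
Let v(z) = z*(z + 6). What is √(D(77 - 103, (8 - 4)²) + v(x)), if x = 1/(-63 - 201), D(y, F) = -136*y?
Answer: √246443473/264 ≈ 59.464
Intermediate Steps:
x = -1/264 (x = 1/(-264) = -1/264 ≈ -0.0037879)
v(z) = z*(6 + z)
√(D(77 - 103, (8 - 4)²) + v(x)) = √(-136*(77 - 103) - (6 - 1/264)/264) = √(-136*(-26) - 1/264*1583/264) = √(3536 - 1583/69696) = √(246443473/69696) = √246443473/264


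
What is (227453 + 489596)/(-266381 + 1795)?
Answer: -717049/264586 ≈ -2.7101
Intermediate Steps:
(227453 + 489596)/(-266381 + 1795) = 717049/(-264586) = 717049*(-1/264586) = -717049/264586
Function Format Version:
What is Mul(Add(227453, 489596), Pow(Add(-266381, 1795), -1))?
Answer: Rational(-717049, 264586) ≈ -2.7101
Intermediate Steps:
Mul(Add(227453, 489596), Pow(Add(-266381, 1795), -1)) = Mul(717049, Pow(-264586, -1)) = Mul(717049, Rational(-1, 264586)) = Rational(-717049, 264586)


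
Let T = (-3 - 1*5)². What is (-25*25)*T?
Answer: -40000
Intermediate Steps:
T = 64 (T = (-3 - 5)² = (-8)² = 64)
(-25*25)*T = -25*25*64 = -625*64 = -40000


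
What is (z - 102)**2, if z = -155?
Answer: 66049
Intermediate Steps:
(z - 102)**2 = (-155 - 102)**2 = (-257)**2 = 66049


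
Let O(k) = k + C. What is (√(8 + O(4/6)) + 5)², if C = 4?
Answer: (15 + √114)²/9 ≈ 73.257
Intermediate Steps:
O(k) = 4 + k (O(k) = k + 4 = 4 + k)
(√(8 + O(4/6)) + 5)² = (√(8 + (4 + 4/6)) + 5)² = (√(8 + (4 + 4*(⅙))) + 5)² = (√(8 + (4 + ⅔)) + 5)² = (√(8 + 14/3) + 5)² = (√(38/3) + 5)² = (√114/3 + 5)² = (5 + √114/3)²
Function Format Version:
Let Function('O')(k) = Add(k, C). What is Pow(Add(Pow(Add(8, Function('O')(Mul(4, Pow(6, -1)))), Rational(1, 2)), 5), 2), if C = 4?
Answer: Mul(Rational(1, 9), Pow(Add(15, Pow(114, Rational(1, 2))), 2)) ≈ 73.257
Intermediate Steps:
Function('O')(k) = Add(4, k) (Function('O')(k) = Add(k, 4) = Add(4, k))
Pow(Add(Pow(Add(8, Function('O')(Mul(4, Pow(6, -1)))), Rational(1, 2)), 5), 2) = Pow(Add(Pow(Add(8, Add(4, Mul(4, Pow(6, -1)))), Rational(1, 2)), 5), 2) = Pow(Add(Pow(Add(8, Add(4, Mul(4, Rational(1, 6)))), Rational(1, 2)), 5), 2) = Pow(Add(Pow(Add(8, Add(4, Rational(2, 3))), Rational(1, 2)), 5), 2) = Pow(Add(Pow(Add(8, Rational(14, 3)), Rational(1, 2)), 5), 2) = Pow(Add(Pow(Rational(38, 3), Rational(1, 2)), 5), 2) = Pow(Add(Mul(Rational(1, 3), Pow(114, Rational(1, 2))), 5), 2) = Pow(Add(5, Mul(Rational(1, 3), Pow(114, Rational(1, 2)))), 2)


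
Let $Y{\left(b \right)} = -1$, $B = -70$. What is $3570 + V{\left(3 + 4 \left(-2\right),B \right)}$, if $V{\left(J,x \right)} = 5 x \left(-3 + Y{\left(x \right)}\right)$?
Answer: $4970$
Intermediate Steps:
$V{\left(J,x \right)} = - 20 x$ ($V{\left(J,x \right)} = 5 x \left(-3 - 1\right) = 5 x \left(-4\right) = - 20 x$)
$3570 + V{\left(3 + 4 \left(-2\right),B \right)} = 3570 - -1400 = 3570 + 1400 = 4970$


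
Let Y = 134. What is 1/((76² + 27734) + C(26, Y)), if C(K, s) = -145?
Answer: 1/33365 ≈ 2.9972e-5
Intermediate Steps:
1/((76² + 27734) + C(26, Y)) = 1/((76² + 27734) - 145) = 1/((5776 + 27734) - 145) = 1/(33510 - 145) = 1/33365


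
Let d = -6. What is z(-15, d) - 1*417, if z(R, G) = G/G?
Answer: -416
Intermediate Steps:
z(R, G) = 1
z(-15, d) - 1*417 = 1 - 1*417 = 1 - 417 = -416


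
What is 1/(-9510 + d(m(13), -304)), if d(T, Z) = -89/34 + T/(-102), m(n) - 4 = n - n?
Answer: -102/970291 ≈ -0.00010512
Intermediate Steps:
m(n) = 4 (m(n) = 4 + (n - n) = 4 + 0 = 4)
d(T, Z) = -89/34 - T/102 (d(T, Z) = -89*1/34 + T*(-1/102) = -89/34 - T/102)
1/(-9510 + d(m(13), -304)) = 1/(-9510 + (-89/34 - 1/102*4)) = 1/(-9510 + (-89/34 - 2/51)) = 1/(-9510 - 271/102) = 1/(-970291/102) = -102/970291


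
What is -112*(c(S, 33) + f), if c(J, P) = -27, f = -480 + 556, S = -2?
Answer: -5488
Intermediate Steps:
f = 76
-112*(c(S, 33) + f) = -112*(-27 + 76) = -112*49 = -5488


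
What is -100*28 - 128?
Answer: -2928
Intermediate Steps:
-100*28 - 128 = -2800 - 128 = -2928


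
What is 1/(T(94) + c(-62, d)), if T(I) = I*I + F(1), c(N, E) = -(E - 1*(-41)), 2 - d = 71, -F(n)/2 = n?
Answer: 1/8862 ≈ 0.00011284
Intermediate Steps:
F(n) = -2*n
d = -69 (d = 2 - 1*71 = 2 - 71 = -69)
c(N, E) = -41 - E (c(N, E) = -(E + 41) = -(41 + E) = -41 - E)
T(I) = -2 + I**2 (T(I) = I*I - 2*1 = I**2 - 2 = -2 + I**2)
1/(T(94) + c(-62, d)) = 1/((-2 + 94**2) + (-41 - 1*(-69))) = 1/((-2 + 8836) + (-41 + 69)) = 1/(8834 + 28) = 1/8862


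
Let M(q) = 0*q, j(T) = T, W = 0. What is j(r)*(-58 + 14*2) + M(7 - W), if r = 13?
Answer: -390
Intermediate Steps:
M(q) = 0
j(r)*(-58 + 14*2) + M(7 - W) = 13*(-58 + 14*2) + 0 = 13*(-58 + 28) + 0 = 13*(-30) + 0 = -390 + 0 = -390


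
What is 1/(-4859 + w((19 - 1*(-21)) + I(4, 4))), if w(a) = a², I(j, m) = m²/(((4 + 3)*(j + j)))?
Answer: -49/158567 ≈ -0.00030902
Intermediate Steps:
I(j, m) = m²/(14*j) (I(j, m) = m²/((7*(2*j))) = m²/((14*j)) = m²*(1/(14*j)) = m²/(14*j))
1/(-4859 + w((19 - 1*(-21)) + I(4, 4))) = 1/(-4859 + ((19 - 1*(-21)) + (1/14)*4²/4)²) = 1/(-4859 + ((19 + 21) + (1/14)*(¼)*16)²) = 1/(-4859 + (40 + 2/7)²) = 1/(-4859 + (282/7)²) = 1/(-4859 + 79524/49) = 1/(-158567/49) = -49/158567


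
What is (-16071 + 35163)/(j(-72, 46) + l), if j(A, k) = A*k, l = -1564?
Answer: -4773/1219 ≈ -3.9155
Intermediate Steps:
(-16071 + 35163)/(j(-72, 46) + l) = (-16071 + 35163)/(-72*46 - 1564) = 19092/(-3312 - 1564) = 19092/(-4876) = 19092*(-1/4876) = -4773/1219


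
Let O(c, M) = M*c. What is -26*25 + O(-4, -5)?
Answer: -630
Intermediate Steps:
-26*25 + O(-4, -5) = -26*25 - 5*(-4) = -650 + 20 = -630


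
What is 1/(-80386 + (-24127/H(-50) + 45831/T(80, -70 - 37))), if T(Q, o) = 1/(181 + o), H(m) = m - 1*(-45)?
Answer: 5/16579667 ≈ 3.0157e-7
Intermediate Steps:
H(m) = 45 + m (H(m) = m + 45 = 45 + m)
1/(-80386 + (-24127/H(-50) + 45831/T(80, -70 - 37))) = 1/(-80386 + (-24127/(45 - 50) + 45831/(1/(181 + (-70 - 37))))) = 1/(-80386 + (-24127/(-5) + 45831/(1/(181 - 107)))) = 1/(-80386 + (-24127*(-⅕) + 45831/(1/74))) = 1/(-80386 + (24127/5 + 45831/(1/74))) = 1/(-80386 + (24127/5 + 45831*74)) = 1/(-80386 + (24127/5 + 3391494)) = 1/(-80386 + 16981597/5) = 1/(16579667/5) = 5/16579667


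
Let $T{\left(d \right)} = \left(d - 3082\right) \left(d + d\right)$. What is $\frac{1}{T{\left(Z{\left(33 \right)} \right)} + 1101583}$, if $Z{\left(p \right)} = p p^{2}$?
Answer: $\frac{1}{2362521853} \approx 4.2328 \cdot 10^{-10}$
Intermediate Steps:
$Z{\left(p \right)} = p^{3}$
$T{\left(d \right)} = 2 d \left(-3082 + d\right)$ ($T{\left(d \right)} = \left(-3082 + d\right) 2 d = 2 d \left(-3082 + d\right)$)
$\frac{1}{T{\left(Z{\left(33 \right)} \right)} + 1101583} = \frac{1}{2 \cdot 33^{3} \left(-3082 + 33^{3}\right) + 1101583} = \frac{1}{2 \cdot 35937 \left(-3082 + 35937\right) + 1101583} = \frac{1}{2 \cdot 35937 \cdot 32855 + 1101583} = \frac{1}{2361420270 + 1101583} = \frac{1}{2362521853}$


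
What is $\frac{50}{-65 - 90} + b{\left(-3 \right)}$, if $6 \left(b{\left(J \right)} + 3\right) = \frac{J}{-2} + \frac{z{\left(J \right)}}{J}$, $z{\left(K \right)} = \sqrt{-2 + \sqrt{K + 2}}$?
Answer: $- \frac{381}{124} - \frac{\sqrt{-2 + i}}{18} \approx -3.0917 - 0.080853 i$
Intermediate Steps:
$z{\left(K \right)} = \sqrt{-2 + \sqrt{2 + K}}$
$b{\left(J \right)} = -3 - \frac{J}{12} + \frac{\sqrt{-2 + \sqrt{2 + J}}}{6 J}$ ($b{\left(J \right)} = -3 + \frac{\frac{J}{-2} + \frac{\sqrt{-2 + \sqrt{2 + J}}}{J}}{6} = -3 + \frac{J \left(- \frac{1}{2}\right) + \frac{\sqrt{-2 + \sqrt{2 + J}}}{J}}{6} = -3 + \frac{- \frac{J}{2} + \frac{\sqrt{-2 + \sqrt{2 + J}}}{J}}{6} = -3 - \left(\frac{J}{12} - \frac{\sqrt{-2 + \sqrt{2 + J}}}{6 J}\right) = -3 - \frac{J}{12} + \frac{\sqrt{-2 + \sqrt{2 + J}}}{6 J}$)
$\frac{50}{-65 - 90} + b{\left(-3 \right)} = \frac{50}{-65 - 90} - \left(\frac{11}{4} - \frac{\sqrt{-2 + \sqrt{2 - 3}}}{6 \left(-3\right)}\right) = \frac{50}{-155} + \left(-3 + \frac{1}{4} + \frac{1}{6} \left(- \frac{1}{3}\right) \sqrt{-2 + \sqrt{-1}}\right) = 50 \left(- \frac{1}{155}\right) + \left(-3 + \frac{1}{4} + \frac{1}{6} \left(- \frac{1}{3}\right) \sqrt{-2 + i}\right) = - \frac{10}{31} - \left(\frac{11}{4} + \frac{\sqrt{-2 + i}}{18}\right) = - \frac{381}{124} - \frac{\sqrt{-2 + i}}{18}$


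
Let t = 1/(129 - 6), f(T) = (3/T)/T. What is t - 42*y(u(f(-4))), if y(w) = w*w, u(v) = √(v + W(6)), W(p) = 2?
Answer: -90397/984 ≈ -91.867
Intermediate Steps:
f(T) = 3/T²
t = 1/123 ≈ 0.0081301
u(v) = √(2 + v) (u(v) = √(v + 2) = √(2 + v))
y(w) = w²
t - 42*y(u(f(-4))) = 1/123 - 42*(√(2 + 3/(-4)²))² = 1/123 - 42*(√(2 + 3*(1/16)))² = 1/123 - 42*(√(2 + 3/16))² = 1/123 - 42*(√(35/16))² = 1/123 - 42*(√35/4)² = 1/123 - 42*35/16 = 1/123 - 735/8 = -90397/984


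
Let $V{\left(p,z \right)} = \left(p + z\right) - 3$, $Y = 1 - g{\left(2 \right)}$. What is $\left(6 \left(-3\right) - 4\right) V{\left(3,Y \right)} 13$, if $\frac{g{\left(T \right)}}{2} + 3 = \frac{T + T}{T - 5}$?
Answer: $- \frac{8294}{3} \approx -2764.7$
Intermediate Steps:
$g{\left(T \right)} = -6 + \frac{4 T}{-5 + T}$ ($g{\left(T \right)} = -6 + 2 \frac{T + T}{T - 5} = -6 + 2 \frac{2 T}{-5 + T} = -6 + \frac{4 T}{-5 + T}$)
$Y = \frac{29}{3}$ ($Y = 1 - \frac{2 \left(15 - 2\right)}{-5 + 2} = 1 - \frac{2 \left(15 - 2\right)}{-3} = 1 - 2 \left(- \frac{1}{3}\right) 13 = 1 - - \frac{26}{3} = 1 + \frac{26}{3} = \frac{29}{3} \approx 9.6667$)
$V{\left(p,z \right)} = -3 + p + z$ ($V{\left(p,z \right)} = \left(p + z\right) - 3 = -3 + p + z$)
$\left(6 \left(-3\right) - 4\right) V{\left(3,Y \right)} 13 = \left(6 \left(-3\right) - 4\right) \left(-3 + 3 + \frac{29}{3}\right) 13 = \left(-18 - 4\right) \frac{29}{3} \cdot 13 = \left(-22\right) \frac{29}{3} \cdot 13 = \left(- \frac{638}{3}\right) 13 = - \frac{8294}{3}$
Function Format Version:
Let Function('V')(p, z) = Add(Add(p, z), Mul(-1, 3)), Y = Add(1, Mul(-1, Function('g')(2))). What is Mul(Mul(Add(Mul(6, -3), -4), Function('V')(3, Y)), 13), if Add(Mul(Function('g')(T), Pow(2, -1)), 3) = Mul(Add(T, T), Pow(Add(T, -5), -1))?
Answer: Rational(-8294, 3) ≈ -2764.7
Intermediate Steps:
Function('g')(T) = Add(-6, Mul(4, T, Pow(Add(-5, T), -1))) (Function('g')(T) = Add(-6, Mul(2, Mul(Add(T, T), Pow(Add(T, -5), -1)))) = Add(-6, Mul(2, Mul(Mul(2, T), Pow(Add(-5, T), -1)))) = Add(-6, Mul(2, Mul(2, T, Pow(Add(-5, T), -1)))) = Add(-6, Mul(4, T, Pow(Add(-5, T), -1))))
Y = Rational(29, 3) (Y = Add(1, Mul(-1, Mul(2, Pow(Add(-5, 2), -1), Add(15, Mul(-1, 2))))) = Add(1, Mul(-1, Mul(2, Pow(-3, -1), Add(15, -2)))) = Add(1, Mul(-1, Mul(2, Rational(-1, 3), 13))) = Add(1, Mul(-1, Rational(-26, 3))) = Add(1, Rational(26, 3)) = Rational(29, 3) ≈ 9.6667)
Function('V')(p, z) = Add(-3, p, z) (Function('V')(p, z) = Add(Add(p, z), -3) = Add(-3, p, z))
Mul(Mul(Add(Mul(6, -3), -4), Function('V')(3, Y)), 13) = Mul(Mul(Add(Mul(6, -3), -4), Add(-3, 3, Rational(29, 3))), 13) = Mul(Mul(Add(-18, -4), Rational(29, 3)), 13) = Mul(Mul(-22, Rational(29, 3)), 13) = Mul(Rational(-638, 3), 13) = Rational(-8294, 3)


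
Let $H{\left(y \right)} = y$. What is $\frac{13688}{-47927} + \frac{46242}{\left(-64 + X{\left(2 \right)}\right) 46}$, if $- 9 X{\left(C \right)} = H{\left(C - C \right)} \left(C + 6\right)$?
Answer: $- \frac{1128268903}{70548544} \approx -15.993$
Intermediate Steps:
$X{\left(C \right)} = 0$ ($X{\left(C \right)} = - \frac{\left(C - C\right) \left(C + 6\right)}{9} = - \frac{0 \left(6 + C\right)}{9} = \left(- \frac{1}{9}\right) 0 = 0$)
$\frac{13688}{-47927} + \frac{46242}{\left(-64 + X{\left(2 \right)}\right) 46} = \frac{13688}{-47927} + \frac{46242}{\left(-64 + 0\right) 46} = 13688 \left(- \frac{1}{47927}\right) + \frac{46242}{\left(-64\right) 46} = - \frac{13688}{47927} + \frac{46242}{-2944} = - \frac{13688}{47927} + 46242 \left(- \frac{1}{2944}\right) = - \frac{13688}{47927} - \frac{23121}{1472} = - \frac{1128268903}{70548544}$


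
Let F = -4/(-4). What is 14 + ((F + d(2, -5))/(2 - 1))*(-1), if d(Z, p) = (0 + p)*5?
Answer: 38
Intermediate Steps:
F = 1 (F = -4*(-¼) = 1)
d(Z, p) = 5*p (d(Z, p) = p*5 = 5*p)
14 + ((F + d(2, -5))/(2 - 1))*(-1) = 14 + ((1 + 5*(-5))/(2 - 1))*(-1) = 14 + ((1 - 25)/1)*(-1) = 14 - 24*1*(-1) = 14 - 24*(-1) = 14 + 24 = 38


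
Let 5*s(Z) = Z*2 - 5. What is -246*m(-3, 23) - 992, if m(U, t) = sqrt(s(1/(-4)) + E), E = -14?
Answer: -992 - 123*I*sqrt(1510)/5 ≈ -992.0 - 955.92*I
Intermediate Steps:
s(Z) = -1 + 2*Z/5 (s(Z) = (Z*2 - 5)/5 = (2*Z - 5)/5 = (-5 + 2*Z)/5 = -1 + 2*Z/5)
m(U, t) = I*sqrt(1510)/10 (m(U, t) = sqrt((-1 + (2/5)/(-4)) - 14) = sqrt((-1 + (2/5)*(-1/4)) - 14) = sqrt((-1 - 1/10) - 14) = sqrt(-11/10 - 14) = sqrt(-151/10) = I*sqrt(1510)/10)
-246*m(-3, 23) - 992 = -123*I*sqrt(1510)/5 - 992 = -992 - 123*I*sqrt(1510)/5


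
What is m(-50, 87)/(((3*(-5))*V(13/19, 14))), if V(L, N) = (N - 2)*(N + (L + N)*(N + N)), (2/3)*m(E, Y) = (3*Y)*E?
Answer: 8265/32312 ≈ 0.25579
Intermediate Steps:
m(E, Y) = 9*E*Y/2 (m(E, Y) = 3*((3*Y)*E)/2 = 3*(3*E*Y)/2 = 9*E*Y/2)
V(L, N) = (-2 + N)*(N + 2*N*(L + N)) (V(L, N) = (-2 + N)*(N + (L + N)*(2*N)) = (-2 + N)*(N + 2*N*(L + N)))
m(-50, 87)/(((3*(-5))*V(13/19, 14))) = ((9/2)*(-50)*87)/(((3*(-5))*(14*(-2 - 52/19 - 3*14 + 2*14**2 + 2*(13/19)*14)))) = -19575*(-1/(210*(-2 - 52/19 - 42 + 2*196 + 2*(13*(1/19))*14))) = -19575*(-1/(210*(-2 - 4*13/19 - 42 + 392 + 2*(13/19)*14))) = -19575*(-1/(210*(-2 - 52/19 - 42 + 392 + 364/19))) = -19575/((-210*6924/19)) = -19575/((-15*96936/19)) = -19575/(-1454040/19) = -19575*(-19/1454040) = 8265/32312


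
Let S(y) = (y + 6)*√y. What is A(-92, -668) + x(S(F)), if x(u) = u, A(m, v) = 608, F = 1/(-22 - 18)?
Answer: 608 + 239*I*√10/800 ≈ 608.0 + 0.94473*I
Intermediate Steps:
F = -1/40 (F = 1/(-40) = -1/40 ≈ -0.025000)
S(y) = √y*(6 + y) (S(y) = (6 + y)*√y = √y*(6 + y))
A(-92, -668) + x(S(F)) = 608 + √(-1/40)*(6 - 1/40) = 608 + (I*√10/20)*(239/40) = 608 + 239*I*√10/800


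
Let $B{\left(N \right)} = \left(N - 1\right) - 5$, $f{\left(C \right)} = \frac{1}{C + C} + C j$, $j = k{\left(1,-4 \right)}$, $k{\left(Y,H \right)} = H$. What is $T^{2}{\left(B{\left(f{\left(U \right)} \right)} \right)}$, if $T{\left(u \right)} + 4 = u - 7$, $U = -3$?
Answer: $\frac{961}{36} \approx 26.694$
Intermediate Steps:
$j = -4$
$f{\left(C \right)} = \frac{1}{2 C} - 4 C$ ($f{\left(C \right)} = \frac{1}{C + C} + C \left(-4\right) = \frac{1}{2 C} - 4 C$)
$B{\left(N \right)} = -6 + N$ ($B{\left(N \right)} = \left(-1 + N\right) - 5 = -6 + N$)
$T{\left(u \right)} = -11 + u$ ($T{\left(u \right)} = -4 + \left(u - 7\right) = -4 + \left(-7 + u\right) = -11 + u$)
$T^{2}{\left(B{\left(f{\left(U \right)} \right)} \right)} = \left(-11 + \left(-6 + \left(\frac{1}{2 \left(-3\right)} - -12\right)\right)\right)^{2} = \left(-11 + \left(-6 + \left(\frac{1}{2} \left(- \frac{1}{3}\right) + 12\right)\right)\right)^{2} = \left(-11 + \left(-6 + \left(- \frac{1}{6} + 12\right)\right)\right)^{2} = \left(-11 + \left(-6 + \frac{71}{6}\right)\right)^{2} = \left(-11 + \frac{35}{6}\right)^{2} = \left(- \frac{31}{6}\right)^{2} = \frac{961}{36}$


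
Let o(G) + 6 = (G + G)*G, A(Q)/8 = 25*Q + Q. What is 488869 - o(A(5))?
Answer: -1674325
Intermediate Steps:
A(Q) = 208*Q (A(Q) = 8*(25*Q + Q) = 8*(26*Q) = 208*Q)
o(G) = -6 + 2*G**2 (o(G) = -6 + (G + G)*G = -6 + (2*G)*G = -6 + 2*G**2)
488869 - o(A(5)) = 488869 - (-6 + 2*(208*5)**2) = 488869 - (-6 + 2*1040**2) = 488869 - (-6 + 2*1081600) = 488869 - (-6 + 2163200) = 488869 - 1*2163194 = 488869 - 2163194 = -1674325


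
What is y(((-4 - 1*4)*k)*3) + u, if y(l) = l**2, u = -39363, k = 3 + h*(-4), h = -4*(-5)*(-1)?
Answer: 3928701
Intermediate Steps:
h = -20 (h = 20*(-1) = -20)
k = 83 (k = 3 - 20*(-4) = 3 + 80 = 83)
y(((-4 - 1*4)*k)*3) + u = (((-4 - 1*4)*83)*3)**2 - 39363 = (((-4 - 4)*83)*3)**2 - 39363 = (-8*83*3)**2 - 39363 = (-664*3)**2 - 39363 = (-1992)**2 - 39363 = 3968064 - 39363 = 3928701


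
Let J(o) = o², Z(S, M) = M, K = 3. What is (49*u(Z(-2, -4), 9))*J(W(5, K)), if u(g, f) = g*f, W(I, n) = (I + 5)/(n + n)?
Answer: -4900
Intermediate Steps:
W(I, n) = (5 + I)/(2*n) (W(I, n) = (5 + I)/((2*n)) = (5 + I)*(1/(2*n)) = (5 + I)/(2*n))
u(g, f) = f*g
(49*u(Z(-2, -4), 9))*J(W(5, K)) = (49*(9*(-4)))*((½)*(5 + 5)/3)² = (49*(-36))*((½)*(⅓)*10)² = -1764*(5/3)² = -1764*25/9 = -4900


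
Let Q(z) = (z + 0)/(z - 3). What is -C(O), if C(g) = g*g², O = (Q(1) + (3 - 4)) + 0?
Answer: 27/8 ≈ 3.3750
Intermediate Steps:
Q(z) = z/(-3 + z)
O = -3/2 (O = (1/(-3 + 1) + (3 - 4)) + 0 = (1/(-2) - 1) + 0 = (1*(-½) - 1) + 0 = (-½ - 1) + 0 = -3/2 + 0 = -3/2 ≈ -1.5000)
C(g) = g³
-C(O) = -(-3/2)³ = -1*(-27/8) = 27/8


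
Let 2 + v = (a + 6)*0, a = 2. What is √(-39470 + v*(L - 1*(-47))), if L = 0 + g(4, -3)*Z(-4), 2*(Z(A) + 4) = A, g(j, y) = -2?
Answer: 2*I*√9897 ≈ 198.97*I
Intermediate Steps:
Z(A) = -4 + A/2
L = 12 (L = 0 - 2*(-4 + (½)*(-4)) = 0 - 2*(-4 - 2) = 0 - 2*(-6) = 0 + 12 = 12)
v = -2 (v = -2 + (2 + 6)*0 = -2 + 8*0 = -2 + 0 = -2)
√(-39470 + v*(L - 1*(-47))) = √(-39470 - 2*(12 - 1*(-47))) = √(-39470 - 2*(12 + 47)) = √(-39470 - 2*59) = √(-39470 - 118) = √(-39588) = 2*I*√9897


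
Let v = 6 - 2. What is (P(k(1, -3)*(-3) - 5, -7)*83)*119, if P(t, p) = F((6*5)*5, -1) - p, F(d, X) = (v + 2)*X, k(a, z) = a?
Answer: 9877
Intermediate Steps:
v = 4
F(d, X) = 6*X (F(d, X) = (4 + 2)*X = 6*X)
P(t, p) = -6 - p (P(t, p) = 6*(-1) - p = -6 - p)
(P(k(1, -3)*(-3) - 5, -7)*83)*119 = ((-6 - 1*(-7))*83)*119 = ((-6 + 7)*83)*119 = (1*83)*119 = 83*119 = 9877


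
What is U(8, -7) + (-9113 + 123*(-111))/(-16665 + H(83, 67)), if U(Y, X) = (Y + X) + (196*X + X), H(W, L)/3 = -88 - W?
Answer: -11824259/8589 ≈ -1376.7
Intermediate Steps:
H(W, L) = -264 - 3*W (H(W, L) = 3*(-88 - W) = -264 - 3*W)
U(Y, X) = Y + 198*X (U(Y, X) = (X + Y) + 197*X = Y + 198*X)
U(8, -7) + (-9113 + 123*(-111))/(-16665 + H(83, 67)) = (8 + 198*(-7)) + (-9113 + 123*(-111))/(-16665 + (-264 - 3*83)) = (8 - 1386) + (-9113 - 13653)/(-16665 + (-264 - 249)) = -1378 - 22766/(-16665 - 513) = -1378 - 22766/(-17178) = -1378 - 22766*(-1/17178) = -1378 + 11383/8589 = -11824259/8589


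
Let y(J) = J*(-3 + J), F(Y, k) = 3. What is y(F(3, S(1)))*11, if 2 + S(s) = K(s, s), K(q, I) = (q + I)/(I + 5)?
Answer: 0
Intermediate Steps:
K(q, I) = (I + q)/(5 + I)
S(s) = -2 + 2*s/(5 + s) (S(s) = -2 + (s + s)/(5 + s) = -2 + (2*s)/(5 + s) = -2 + 2*s/(5 + s))
y(F(3, S(1)))*11 = (3*(-3 + 3))*11 = (3*0)*11 = 0*11 = 0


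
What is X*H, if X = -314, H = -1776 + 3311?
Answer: -481990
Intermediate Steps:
H = 1535
X*H = -314*1535 = -481990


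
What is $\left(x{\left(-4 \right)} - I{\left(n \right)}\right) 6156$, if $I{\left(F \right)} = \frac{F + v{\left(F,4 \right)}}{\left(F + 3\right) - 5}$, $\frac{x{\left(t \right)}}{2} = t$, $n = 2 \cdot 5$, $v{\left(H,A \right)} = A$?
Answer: $-60021$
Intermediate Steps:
$n = 10$
$x{\left(t \right)} = 2 t$
$I{\left(F \right)} = \frac{4 + F}{-2 + F}$ ($I{\left(F \right)} = \frac{F + 4}{\left(F + 3\right) - 5} = \frac{4 + F}{\left(3 + F\right) - 5} = \frac{4 + F}{-2 + F}$)
$\left(x{\left(-4 \right)} - I{\left(n \right)}\right) 6156 = \left(2 \left(-4\right) - \frac{4 + 10}{-2 + 10}\right) 6156 = \left(-8 - \frac{1}{8} \cdot 14\right) 6156 = \left(-8 - \frac{7}{4}\right) 6156 = \left(- \frac{39}{4}\right) 6156 = -60021$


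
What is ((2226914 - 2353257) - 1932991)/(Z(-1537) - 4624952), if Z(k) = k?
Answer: 2059334/4626489 ≈ 0.44512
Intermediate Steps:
((2226914 - 2353257) - 1932991)/(Z(-1537) - 4624952) = ((2226914 - 2353257) - 1932991)/(-1537 - 4624952) = (-126343 - 1932991)/(-4626489) = -2059334*(-1/4626489) = 2059334/4626489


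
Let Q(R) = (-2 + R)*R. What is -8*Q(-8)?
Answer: -640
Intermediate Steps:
Q(R) = R*(-2 + R)
-8*Q(-8) = -(-64)*(-2 - 8) = -(-64)*(-10) = -8*80 = -640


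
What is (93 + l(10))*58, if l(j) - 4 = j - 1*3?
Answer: 6032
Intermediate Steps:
l(j) = 1 + j (l(j) = 4 + (j - 1*3) = 4 + (j - 3) = 4 + (-3 + j) = 1 + j)
(93 + l(10))*58 = (93 + (1 + 10))*58 = (93 + 11)*58 = 104*58 = 6032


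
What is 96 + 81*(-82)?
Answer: -6546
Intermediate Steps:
96 + 81*(-82) = 96 - 6642 = -6546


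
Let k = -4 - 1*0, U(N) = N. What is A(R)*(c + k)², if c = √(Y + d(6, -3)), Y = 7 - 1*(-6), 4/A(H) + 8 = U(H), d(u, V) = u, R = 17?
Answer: 140/9 - 32*√19/9 ≈ 0.057248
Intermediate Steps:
A(H) = 4/(-8 + H)
Y = 13 (Y = 7 + 6 = 13)
k = -4 (k = -4 + 0 = -4)
c = √19 (c = √(13 + 6) = √19 ≈ 4.3589)
A(R)*(c + k)² = (4/(-8 + 17))*(√19 - 4)² = (4/9)*(-4 + √19)² = (4*(⅑))*(-4 + √19)² = 4*(-4 + √19)²/9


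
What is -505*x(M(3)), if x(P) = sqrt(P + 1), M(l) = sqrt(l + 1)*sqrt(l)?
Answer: -505*sqrt(1 + 2*sqrt(3)) ≈ -1067.0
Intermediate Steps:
M(l) = sqrt(l)*sqrt(1 + l) (M(l) = sqrt(1 + l)*sqrt(l) = sqrt(l)*sqrt(1 + l))
x(P) = sqrt(1 + P)
-505*x(M(3)) = -505*sqrt(1 + sqrt(3)*sqrt(1 + 3)) = -505*sqrt(1 + sqrt(3)*sqrt(4)) = -505*sqrt(1 + sqrt(3)*2) = -505*sqrt(1 + 2*sqrt(3))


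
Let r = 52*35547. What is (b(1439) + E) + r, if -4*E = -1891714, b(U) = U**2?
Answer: 8784187/2 ≈ 4.3921e+6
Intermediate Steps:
E = 945857/2 (E = -1/4*(-1891714) = 945857/2 ≈ 4.7293e+5)
r = 1848444
(b(1439) + E) + r = (1439**2 + 945857/2) + 1848444 = (2070721 + 945857/2) + 1848444 = 5087299/2 + 1848444 = 8784187/2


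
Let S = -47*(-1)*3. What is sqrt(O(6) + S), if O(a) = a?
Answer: 7*sqrt(3) ≈ 12.124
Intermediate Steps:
S = 141 (S = 47*3 = 141)
sqrt(O(6) + S) = sqrt(6 + 141) = sqrt(147) = 7*sqrt(3)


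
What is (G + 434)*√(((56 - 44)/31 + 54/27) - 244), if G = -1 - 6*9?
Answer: 379*I*√232190/31 ≈ 5891.1*I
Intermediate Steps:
G = -55 (G = -1 - 54 = -55)
(G + 434)*√(((56 - 44)/31 + 54/27) - 244) = (-55 + 434)*√(((56 - 44)/31 + 54/27) - 244) = 379*√((12*(1/31) + 54*(1/27)) - 244) = 379*√((12/31 + 2) - 244) = 379*√(74/31 - 244) = 379*√(-7490/31) = 379*(I*√232190/31) = 379*I*√232190/31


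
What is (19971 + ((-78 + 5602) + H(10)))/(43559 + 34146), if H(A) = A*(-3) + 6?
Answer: 25471/77705 ≈ 0.32779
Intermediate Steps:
H(A) = 6 - 3*A (H(A) = -3*A + 6 = 6 - 3*A)
(19971 + ((-78 + 5602) + H(10)))/(43559 + 34146) = (19971 + ((-78 + 5602) + (6 - 3*10)))/(43559 + 34146) = (19971 + (5524 + (6 - 30)))/77705 = (19971 + (5524 - 24))*(1/77705) = (19971 + 5500)*(1/77705) = 25471*(1/77705) = 25471/77705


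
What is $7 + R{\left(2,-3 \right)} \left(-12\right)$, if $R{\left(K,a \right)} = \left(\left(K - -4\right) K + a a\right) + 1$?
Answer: $-257$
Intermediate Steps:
$R{\left(K,a \right)} = 1 + a^{2} + K \left(4 + K\right)$ ($R{\left(K,a \right)} = \left(\left(K + 4\right) K + a^{2}\right) + 1 = \left(\left(4 + K\right) K + a^{2}\right) + 1 = \left(K \left(4 + K\right) + a^{2}\right) + 1 = \left(a^{2} + K \left(4 + K\right)\right) + 1 = 1 + a^{2} + K \left(4 + K\right)$)
$7 + R{\left(2,-3 \right)} \left(-12\right) = 7 + \left(1 + 2^{2} + \left(-3\right)^{2} + 4 \cdot 2\right) \left(-12\right) = 7 + \left(1 + 4 + 9 + 8\right) \left(-12\right) = 7 + 22 \left(-12\right) = 7 - 264 = -257$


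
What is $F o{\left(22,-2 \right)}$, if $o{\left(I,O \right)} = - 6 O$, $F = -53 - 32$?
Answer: $-1020$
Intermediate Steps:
$F = -85$
$F o{\left(22,-2 \right)} = - 85 \left(\left(-6\right) \left(-2\right)\right) = \left(-85\right) 12 = -1020$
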